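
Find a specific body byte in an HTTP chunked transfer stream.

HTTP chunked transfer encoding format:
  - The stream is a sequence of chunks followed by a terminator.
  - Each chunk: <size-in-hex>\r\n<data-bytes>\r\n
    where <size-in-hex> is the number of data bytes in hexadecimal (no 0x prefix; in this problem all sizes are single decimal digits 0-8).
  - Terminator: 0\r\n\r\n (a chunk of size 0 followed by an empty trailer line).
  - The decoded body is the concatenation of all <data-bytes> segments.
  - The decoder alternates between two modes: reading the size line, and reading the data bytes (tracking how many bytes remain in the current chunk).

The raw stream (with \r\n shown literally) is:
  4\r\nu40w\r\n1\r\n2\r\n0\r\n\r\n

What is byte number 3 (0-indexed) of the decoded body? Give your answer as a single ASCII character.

Chunk 1: stream[0..1]='4' size=0x4=4, data at stream[3..7]='u40w' -> body[0..4], body so far='u40w'
Chunk 2: stream[9..10]='1' size=0x1=1, data at stream[12..13]='2' -> body[4..5], body so far='u40w2'
Chunk 3: stream[15..16]='0' size=0 (terminator). Final body='u40w2' (5 bytes)
Body byte 3 = 'w'

Answer: w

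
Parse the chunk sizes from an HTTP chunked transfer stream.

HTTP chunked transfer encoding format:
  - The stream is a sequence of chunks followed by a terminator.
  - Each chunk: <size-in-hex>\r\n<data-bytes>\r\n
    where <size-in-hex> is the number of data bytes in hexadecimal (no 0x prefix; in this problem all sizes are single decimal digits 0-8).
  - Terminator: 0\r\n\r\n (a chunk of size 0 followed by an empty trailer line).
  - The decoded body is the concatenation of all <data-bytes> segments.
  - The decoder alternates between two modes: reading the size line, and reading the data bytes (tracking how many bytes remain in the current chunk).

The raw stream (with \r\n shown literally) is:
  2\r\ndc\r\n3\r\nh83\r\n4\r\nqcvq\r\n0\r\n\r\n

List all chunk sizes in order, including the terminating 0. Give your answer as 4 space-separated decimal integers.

Chunk 1: stream[0..1]='2' size=0x2=2, data at stream[3..5]='dc' -> body[0..2], body so far='dc'
Chunk 2: stream[7..8]='3' size=0x3=3, data at stream[10..13]='h83' -> body[2..5], body so far='dch83'
Chunk 3: stream[15..16]='4' size=0x4=4, data at stream[18..22]='qcvq' -> body[5..9], body so far='dch83qcvq'
Chunk 4: stream[24..25]='0' size=0 (terminator). Final body='dch83qcvq' (9 bytes)

Answer: 2 3 4 0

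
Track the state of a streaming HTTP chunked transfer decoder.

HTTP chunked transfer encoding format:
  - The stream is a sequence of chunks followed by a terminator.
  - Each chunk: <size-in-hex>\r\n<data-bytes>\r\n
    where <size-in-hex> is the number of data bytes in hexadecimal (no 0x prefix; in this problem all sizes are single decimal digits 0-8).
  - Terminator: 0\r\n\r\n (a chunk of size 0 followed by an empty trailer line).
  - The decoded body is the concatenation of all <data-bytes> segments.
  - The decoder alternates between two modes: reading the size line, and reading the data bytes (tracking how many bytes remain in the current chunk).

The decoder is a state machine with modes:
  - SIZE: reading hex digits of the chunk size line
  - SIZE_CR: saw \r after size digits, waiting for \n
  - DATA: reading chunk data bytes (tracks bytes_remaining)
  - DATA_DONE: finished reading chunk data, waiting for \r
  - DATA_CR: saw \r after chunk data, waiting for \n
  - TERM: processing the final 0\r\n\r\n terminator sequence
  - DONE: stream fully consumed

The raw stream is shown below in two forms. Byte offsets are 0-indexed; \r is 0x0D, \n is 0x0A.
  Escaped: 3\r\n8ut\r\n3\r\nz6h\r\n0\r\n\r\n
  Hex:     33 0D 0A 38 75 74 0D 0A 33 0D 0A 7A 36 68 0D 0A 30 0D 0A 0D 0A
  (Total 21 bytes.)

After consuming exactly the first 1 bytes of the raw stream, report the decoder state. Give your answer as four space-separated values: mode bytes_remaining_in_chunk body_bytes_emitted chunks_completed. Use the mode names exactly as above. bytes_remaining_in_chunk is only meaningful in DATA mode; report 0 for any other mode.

Byte 0 = '3': mode=SIZE remaining=0 emitted=0 chunks_done=0

Answer: SIZE 0 0 0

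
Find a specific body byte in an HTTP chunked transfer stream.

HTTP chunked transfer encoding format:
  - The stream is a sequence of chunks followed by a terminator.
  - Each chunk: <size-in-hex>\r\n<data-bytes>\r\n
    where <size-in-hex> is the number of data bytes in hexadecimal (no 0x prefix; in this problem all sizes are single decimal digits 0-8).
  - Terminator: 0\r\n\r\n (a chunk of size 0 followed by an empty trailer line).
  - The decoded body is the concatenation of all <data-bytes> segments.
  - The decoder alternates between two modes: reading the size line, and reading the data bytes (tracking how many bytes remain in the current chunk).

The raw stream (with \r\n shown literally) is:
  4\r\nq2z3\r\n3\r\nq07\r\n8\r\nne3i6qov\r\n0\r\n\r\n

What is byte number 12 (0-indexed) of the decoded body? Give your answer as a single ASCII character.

Chunk 1: stream[0..1]='4' size=0x4=4, data at stream[3..7]='q2z3' -> body[0..4], body so far='q2z3'
Chunk 2: stream[9..10]='3' size=0x3=3, data at stream[12..15]='q07' -> body[4..7], body so far='q2z3q07'
Chunk 3: stream[17..18]='8' size=0x8=8, data at stream[20..28]='ne3i6qov' -> body[7..15], body so far='q2z3q07ne3i6qov'
Chunk 4: stream[30..31]='0' size=0 (terminator). Final body='q2z3q07ne3i6qov' (15 bytes)
Body byte 12 = 'q'

Answer: q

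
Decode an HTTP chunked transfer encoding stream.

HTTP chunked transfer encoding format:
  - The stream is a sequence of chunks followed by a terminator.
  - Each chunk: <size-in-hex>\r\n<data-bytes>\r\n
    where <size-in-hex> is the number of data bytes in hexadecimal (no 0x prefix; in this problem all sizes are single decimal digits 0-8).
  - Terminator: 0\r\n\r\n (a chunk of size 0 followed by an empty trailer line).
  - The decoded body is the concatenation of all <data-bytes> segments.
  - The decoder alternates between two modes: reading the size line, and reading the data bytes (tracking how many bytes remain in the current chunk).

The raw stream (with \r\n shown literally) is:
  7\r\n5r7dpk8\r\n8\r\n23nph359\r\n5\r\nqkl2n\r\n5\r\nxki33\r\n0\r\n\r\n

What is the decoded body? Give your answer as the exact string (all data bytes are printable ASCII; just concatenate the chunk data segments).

Chunk 1: stream[0..1]='7' size=0x7=7, data at stream[3..10]='5r7dpk8' -> body[0..7], body so far='5r7dpk8'
Chunk 2: stream[12..13]='8' size=0x8=8, data at stream[15..23]='23nph359' -> body[7..15], body so far='5r7dpk823nph359'
Chunk 3: stream[25..26]='5' size=0x5=5, data at stream[28..33]='qkl2n' -> body[15..20], body so far='5r7dpk823nph359qkl2n'
Chunk 4: stream[35..36]='5' size=0x5=5, data at stream[38..43]='xki33' -> body[20..25], body so far='5r7dpk823nph359qkl2nxki33'
Chunk 5: stream[45..46]='0' size=0 (terminator). Final body='5r7dpk823nph359qkl2nxki33' (25 bytes)

Answer: 5r7dpk823nph359qkl2nxki33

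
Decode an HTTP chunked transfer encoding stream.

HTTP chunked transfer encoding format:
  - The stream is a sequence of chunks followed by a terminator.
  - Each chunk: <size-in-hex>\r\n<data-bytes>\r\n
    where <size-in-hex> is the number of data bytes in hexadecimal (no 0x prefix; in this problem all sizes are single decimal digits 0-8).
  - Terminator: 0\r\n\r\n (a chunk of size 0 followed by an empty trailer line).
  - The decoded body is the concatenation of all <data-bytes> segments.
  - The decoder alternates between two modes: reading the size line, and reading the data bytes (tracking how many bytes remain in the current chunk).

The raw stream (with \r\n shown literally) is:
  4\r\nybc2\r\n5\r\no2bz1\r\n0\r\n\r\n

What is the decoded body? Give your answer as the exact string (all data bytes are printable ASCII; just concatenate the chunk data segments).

Answer: ybc2o2bz1

Derivation:
Chunk 1: stream[0..1]='4' size=0x4=4, data at stream[3..7]='ybc2' -> body[0..4], body so far='ybc2'
Chunk 2: stream[9..10]='5' size=0x5=5, data at stream[12..17]='o2bz1' -> body[4..9], body so far='ybc2o2bz1'
Chunk 3: stream[19..20]='0' size=0 (terminator). Final body='ybc2o2bz1' (9 bytes)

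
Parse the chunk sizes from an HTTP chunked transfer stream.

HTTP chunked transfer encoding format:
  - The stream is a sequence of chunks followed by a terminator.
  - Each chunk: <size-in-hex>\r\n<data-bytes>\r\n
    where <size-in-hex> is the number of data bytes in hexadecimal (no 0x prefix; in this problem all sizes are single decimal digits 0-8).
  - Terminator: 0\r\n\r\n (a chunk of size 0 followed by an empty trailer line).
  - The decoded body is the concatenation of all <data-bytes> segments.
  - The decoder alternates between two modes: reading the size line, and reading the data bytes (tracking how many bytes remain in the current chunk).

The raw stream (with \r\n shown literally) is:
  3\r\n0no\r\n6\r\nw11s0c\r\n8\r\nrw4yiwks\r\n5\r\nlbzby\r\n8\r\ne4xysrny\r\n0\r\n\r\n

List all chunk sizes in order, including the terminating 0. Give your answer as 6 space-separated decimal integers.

Answer: 3 6 8 5 8 0

Derivation:
Chunk 1: stream[0..1]='3' size=0x3=3, data at stream[3..6]='0no' -> body[0..3], body so far='0no'
Chunk 2: stream[8..9]='6' size=0x6=6, data at stream[11..17]='w11s0c' -> body[3..9], body so far='0now11s0c'
Chunk 3: stream[19..20]='8' size=0x8=8, data at stream[22..30]='rw4yiwks' -> body[9..17], body so far='0now11s0crw4yiwks'
Chunk 4: stream[32..33]='5' size=0x5=5, data at stream[35..40]='lbzby' -> body[17..22], body so far='0now11s0crw4yiwkslbzby'
Chunk 5: stream[42..43]='8' size=0x8=8, data at stream[45..53]='e4xysrny' -> body[22..30], body so far='0now11s0crw4yiwkslbzbye4xysrny'
Chunk 6: stream[55..56]='0' size=0 (terminator). Final body='0now11s0crw4yiwkslbzbye4xysrny' (30 bytes)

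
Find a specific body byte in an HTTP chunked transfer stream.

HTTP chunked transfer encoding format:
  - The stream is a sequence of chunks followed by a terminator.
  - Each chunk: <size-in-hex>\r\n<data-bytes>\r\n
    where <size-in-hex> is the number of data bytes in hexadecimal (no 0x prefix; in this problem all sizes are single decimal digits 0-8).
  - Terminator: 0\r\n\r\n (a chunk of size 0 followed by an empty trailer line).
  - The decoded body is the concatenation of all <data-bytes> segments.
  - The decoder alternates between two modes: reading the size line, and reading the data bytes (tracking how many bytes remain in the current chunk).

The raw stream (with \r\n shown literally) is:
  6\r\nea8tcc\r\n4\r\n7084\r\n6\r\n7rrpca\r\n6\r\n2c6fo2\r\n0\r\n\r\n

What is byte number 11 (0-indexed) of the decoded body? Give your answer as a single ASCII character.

Answer: r

Derivation:
Chunk 1: stream[0..1]='6' size=0x6=6, data at stream[3..9]='ea8tcc' -> body[0..6], body so far='ea8tcc'
Chunk 2: stream[11..12]='4' size=0x4=4, data at stream[14..18]='7084' -> body[6..10], body so far='ea8tcc7084'
Chunk 3: stream[20..21]='6' size=0x6=6, data at stream[23..29]='7rrpca' -> body[10..16], body so far='ea8tcc70847rrpca'
Chunk 4: stream[31..32]='6' size=0x6=6, data at stream[34..40]='2c6fo2' -> body[16..22], body so far='ea8tcc70847rrpca2c6fo2'
Chunk 5: stream[42..43]='0' size=0 (terminator). Final body='ea8tcc70847rrpca2c6fo2' (22 bytes)
Body byte 11 = 'r'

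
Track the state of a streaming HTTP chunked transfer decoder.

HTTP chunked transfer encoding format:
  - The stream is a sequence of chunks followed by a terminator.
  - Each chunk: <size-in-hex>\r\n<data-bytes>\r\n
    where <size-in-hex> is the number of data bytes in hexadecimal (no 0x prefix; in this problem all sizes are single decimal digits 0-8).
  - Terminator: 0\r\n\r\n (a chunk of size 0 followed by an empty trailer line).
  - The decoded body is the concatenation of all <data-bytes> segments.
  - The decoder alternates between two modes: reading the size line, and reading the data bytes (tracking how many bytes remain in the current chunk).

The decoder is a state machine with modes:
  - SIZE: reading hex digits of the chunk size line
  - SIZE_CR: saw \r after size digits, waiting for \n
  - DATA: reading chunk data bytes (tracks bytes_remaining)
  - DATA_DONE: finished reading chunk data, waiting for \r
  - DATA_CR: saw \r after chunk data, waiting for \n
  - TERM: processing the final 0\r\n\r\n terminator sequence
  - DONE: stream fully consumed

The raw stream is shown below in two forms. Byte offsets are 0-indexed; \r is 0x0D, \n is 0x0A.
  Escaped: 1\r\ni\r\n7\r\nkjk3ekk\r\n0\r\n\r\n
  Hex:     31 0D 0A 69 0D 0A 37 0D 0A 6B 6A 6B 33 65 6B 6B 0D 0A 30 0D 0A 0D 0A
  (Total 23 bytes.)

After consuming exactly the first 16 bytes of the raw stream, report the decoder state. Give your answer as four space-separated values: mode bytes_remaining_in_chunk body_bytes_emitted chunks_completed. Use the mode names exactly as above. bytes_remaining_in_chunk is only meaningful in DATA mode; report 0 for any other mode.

Byte 0 = '1': mode=SIZE remaining=0 emitted=0 chunks_done=0
Byte 1 = 0x0D: mode=SIZE_CR remaining=0 emitted=0 chunks_done=0
Byte 2 = 0x0A: mode=DATA remaining=1 emitted=0 chunks_done=0
Byte 3 = 'i': mode=DATA_DONE remaining=0 emitted=1 chunks_done=0
Byte 4 = 0x0D: mode=DATA_CR remaining=0 emitted=1 chunks_done=0
Byte 5 = 0x0A: mode=SIZE remaining=0 emitted=1 chunks_done=1
Byte 6 = '7': mode=SIZE remaining=0 emitted=1 chunks_done=1
Byte 7 = 0x0D: mode=SIZE_CR remaining=0 emitted=1 chunks_done=1
Byte 8 = 0x0A: mode=DATA remaining=7 emitted=1 chunks_done=1
Byte 9 = 'k': mode=DATA remaining=6 emitted=2 chunks_done=1
Byte 10 = 'j': mode=DATA remaining=5 emitted=3 chunks_done=1
Byte 11 = 'k': mode=DATA remaining=4 emitted=4 chunks_done=1
Byte 12 = '3': mode=DATA remaining=3 emitted=5 chunks_done=1
Byte 13 = 'e': mode=DATA remaining=2 emitted=6 chunks_done=1
Byte 14 = 'k': mode=DATA remaining=1 emitted=7 chunks_done=1
Byte 15 = 'k': mode=DATA_DONE remaining=0 emitted=8 chunks_done=1

Answer: DATA_DONE 0 8 1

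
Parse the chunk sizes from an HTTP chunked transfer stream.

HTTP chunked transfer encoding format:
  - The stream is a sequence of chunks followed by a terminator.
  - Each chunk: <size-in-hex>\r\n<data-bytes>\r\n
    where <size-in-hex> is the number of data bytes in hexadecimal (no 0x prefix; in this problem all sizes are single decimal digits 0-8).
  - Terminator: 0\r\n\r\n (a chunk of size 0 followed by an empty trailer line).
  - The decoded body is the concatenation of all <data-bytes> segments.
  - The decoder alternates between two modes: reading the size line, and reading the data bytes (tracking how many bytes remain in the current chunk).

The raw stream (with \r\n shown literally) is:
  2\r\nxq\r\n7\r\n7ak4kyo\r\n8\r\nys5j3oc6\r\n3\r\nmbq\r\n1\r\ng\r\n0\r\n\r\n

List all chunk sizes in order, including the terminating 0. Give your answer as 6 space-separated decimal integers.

Answer: 2 7 8 3 1 0

Derivation:
Chunk 1: stream[0..1]='2' size=0x2=2, data at stream[3..5]='xq' -> body[0..2], body so far='xq'
Chunk 2: stream[7..8]='7' size=0x7=7, data at stream[10..17]='7ak4kyo' -> body[2..9], body so far='xq7ak4kyo'
Chunk 3: stream[19..20]='8' size=0x8=8, data at stream[22..30]='ys5j3oc6' -> body[9..17], body so far='xq7ak4kyoys5j3oc6'
Chunk 4: stream[32..33]='3' size=0x3=3, data at stream[35..38]='mbq' -> body[17..20], body so far='xq7ak4kyoys5j3oc6mbq'
Chunk 5: stream[40..41]='1' size=0x1=1, data at stream[43..44]='g' -> body[20..21], body so far='xq7ak4kyoys5j3oc6mbqg'
Chunk 6: stream[46..47]='0' size=0 (terminator). Final body='xq7ak4kyoys5j3oc6mbqg' (21 bytes)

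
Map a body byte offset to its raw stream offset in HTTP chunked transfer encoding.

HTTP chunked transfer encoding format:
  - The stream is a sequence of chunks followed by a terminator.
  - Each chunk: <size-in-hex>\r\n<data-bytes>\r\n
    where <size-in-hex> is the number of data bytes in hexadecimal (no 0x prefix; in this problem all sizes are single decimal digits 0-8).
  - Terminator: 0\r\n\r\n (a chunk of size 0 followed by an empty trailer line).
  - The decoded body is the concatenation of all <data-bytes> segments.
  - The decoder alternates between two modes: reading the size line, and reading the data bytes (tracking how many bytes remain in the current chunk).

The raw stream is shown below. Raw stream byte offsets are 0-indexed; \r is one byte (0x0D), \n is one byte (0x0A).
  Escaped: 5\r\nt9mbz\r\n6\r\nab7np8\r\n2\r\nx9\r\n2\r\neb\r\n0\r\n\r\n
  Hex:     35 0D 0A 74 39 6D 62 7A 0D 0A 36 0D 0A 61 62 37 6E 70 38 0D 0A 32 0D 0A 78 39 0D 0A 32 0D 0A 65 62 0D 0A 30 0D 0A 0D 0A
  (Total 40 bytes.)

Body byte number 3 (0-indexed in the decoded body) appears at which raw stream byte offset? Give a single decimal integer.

Chunk 1: stream[0..1]='5' size=0x5=5, data at stream[3..8]='t9mbz' -> body[0..5], body so far='t9mbz'
Chunk 2: stream[10..11]='6' size=0x6=6, data at stream[13..19]='ab7np8' -> body[5..11], body so far='t9mbzab7np8'
Chunk 3: stream[21..22]='2' size=0x2=2, data at stream[24..26]='x9' -> body[11..13], body so far='t9mbzab7np8x9'
Chunk 4: stream[28..29]='2' size=0x2=2, data at stream[31..33]='eb' -> body[13..15], body so far='t9mbzab7np8x9eb'
Chunk 5: stream[35..36]='0' size=0 (terminator). Final body='t9mbzab7np8x9eb' (15 bytes)
Body byte 3 at stream offset 6

Answer: 6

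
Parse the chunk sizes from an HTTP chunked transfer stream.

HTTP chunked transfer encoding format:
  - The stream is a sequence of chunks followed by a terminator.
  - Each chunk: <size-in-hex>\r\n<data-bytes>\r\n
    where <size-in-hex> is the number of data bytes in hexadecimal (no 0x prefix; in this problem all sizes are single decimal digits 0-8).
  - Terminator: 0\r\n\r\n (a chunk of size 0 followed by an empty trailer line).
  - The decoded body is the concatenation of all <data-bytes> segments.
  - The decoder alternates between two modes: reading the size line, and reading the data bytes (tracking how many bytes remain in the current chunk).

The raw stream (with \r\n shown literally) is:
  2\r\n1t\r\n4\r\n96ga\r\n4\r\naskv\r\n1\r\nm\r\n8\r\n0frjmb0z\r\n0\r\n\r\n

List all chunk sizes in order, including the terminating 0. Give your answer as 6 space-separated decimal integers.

Chunk 1: stream[0..1]='2' size=0x2=2, data at stream[3..5]='1t' -> body[0..2], body so far='1t'
Chunk 2: stream[7..8]='4' size=0x4=4, data at stream[10..14]='96ga' -> body[2..6], body so far='1t96ga'
Chunk 3: stream[16..17]='4' size=0x4=4, data at stream[19..23]='askv' -> body[6..10], body so far='1t96gaaskv'
Chunk 4: stream[25..26]='1' size=0x1=1, data at stream[28..29]='m' -> body[10..11], body so far='1t96gaaskvm'
Chunk 5: stream[31..32]='8' size=0x8=8, data at stream[34..42]='0frjmb0z' -> body[11..19], body so far='1t96gaaskvm0frjmb0z'
Chunk 6: stream[44..45]='0' size=0 (terminator). Final body='1t96gaaskvm0frjmb0z' (19 bytes)

Answer: 2 4 4 1 8 0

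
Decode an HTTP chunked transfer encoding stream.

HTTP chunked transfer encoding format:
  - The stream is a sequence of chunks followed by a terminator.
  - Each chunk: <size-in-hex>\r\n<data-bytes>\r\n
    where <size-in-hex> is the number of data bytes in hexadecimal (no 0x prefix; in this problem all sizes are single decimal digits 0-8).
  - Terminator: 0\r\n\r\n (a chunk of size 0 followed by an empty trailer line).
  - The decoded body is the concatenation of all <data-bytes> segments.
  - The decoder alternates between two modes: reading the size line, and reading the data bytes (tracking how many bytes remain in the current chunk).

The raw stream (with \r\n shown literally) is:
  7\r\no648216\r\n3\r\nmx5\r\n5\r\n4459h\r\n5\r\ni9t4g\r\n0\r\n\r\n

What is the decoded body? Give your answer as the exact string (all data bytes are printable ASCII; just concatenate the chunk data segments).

Answer: o648216mx54459hi9t4g

Derivation:
Chunk 1: stream[0..1]='7' size=0x7=7, data at stream[3..10]='o648216' -> body[0..7], body so far='o648216'
Chunk 2: stream[12..13]='3' size=0x3=3, data at stream[15..18]='mx5' -> body[7..10], body so far='o648216mx5'
Chunk 3: stream[20..21]='5' size=0x5=5, data at stream[23..28]='4459h' -> body[10..15], body so far='o648216mx54459h'
Chunk 4: stream[30..31]='5' size=0x5=5, data at stream[33..38]='i9t4g' -> body[15..20], body so far='o648216mx54459hi9t4g'
Chunk 5: stream[40..41]='0' size=0 (terminator). Final body='o648216mx54459hi9t4g' (20 bytes)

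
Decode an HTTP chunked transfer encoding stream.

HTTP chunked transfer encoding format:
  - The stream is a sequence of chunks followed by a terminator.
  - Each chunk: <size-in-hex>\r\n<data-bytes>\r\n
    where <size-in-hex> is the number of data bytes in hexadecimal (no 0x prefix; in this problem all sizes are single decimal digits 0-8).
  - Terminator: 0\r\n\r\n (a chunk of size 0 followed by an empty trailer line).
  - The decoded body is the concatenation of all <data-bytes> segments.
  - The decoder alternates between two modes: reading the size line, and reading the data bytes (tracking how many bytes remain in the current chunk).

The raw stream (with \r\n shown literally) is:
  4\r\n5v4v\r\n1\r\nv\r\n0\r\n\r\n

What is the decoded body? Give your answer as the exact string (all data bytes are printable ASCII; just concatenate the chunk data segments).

Chunk 1: stream[0..1]='4' size=0x4=4, data at stream[3..7]='5v4v' -> body[0..4], body so far='5v4v'
Chunk 2: stream[9..10]='1' size=0x1=1, data at stream[12..13]='v' -> body[4..5], body so far='5v4vv'
Chunk 3: stream[15..16]='0' size=0 (terminator). Final body='5v4vv' (5 bytes)

Answer: 5v4vv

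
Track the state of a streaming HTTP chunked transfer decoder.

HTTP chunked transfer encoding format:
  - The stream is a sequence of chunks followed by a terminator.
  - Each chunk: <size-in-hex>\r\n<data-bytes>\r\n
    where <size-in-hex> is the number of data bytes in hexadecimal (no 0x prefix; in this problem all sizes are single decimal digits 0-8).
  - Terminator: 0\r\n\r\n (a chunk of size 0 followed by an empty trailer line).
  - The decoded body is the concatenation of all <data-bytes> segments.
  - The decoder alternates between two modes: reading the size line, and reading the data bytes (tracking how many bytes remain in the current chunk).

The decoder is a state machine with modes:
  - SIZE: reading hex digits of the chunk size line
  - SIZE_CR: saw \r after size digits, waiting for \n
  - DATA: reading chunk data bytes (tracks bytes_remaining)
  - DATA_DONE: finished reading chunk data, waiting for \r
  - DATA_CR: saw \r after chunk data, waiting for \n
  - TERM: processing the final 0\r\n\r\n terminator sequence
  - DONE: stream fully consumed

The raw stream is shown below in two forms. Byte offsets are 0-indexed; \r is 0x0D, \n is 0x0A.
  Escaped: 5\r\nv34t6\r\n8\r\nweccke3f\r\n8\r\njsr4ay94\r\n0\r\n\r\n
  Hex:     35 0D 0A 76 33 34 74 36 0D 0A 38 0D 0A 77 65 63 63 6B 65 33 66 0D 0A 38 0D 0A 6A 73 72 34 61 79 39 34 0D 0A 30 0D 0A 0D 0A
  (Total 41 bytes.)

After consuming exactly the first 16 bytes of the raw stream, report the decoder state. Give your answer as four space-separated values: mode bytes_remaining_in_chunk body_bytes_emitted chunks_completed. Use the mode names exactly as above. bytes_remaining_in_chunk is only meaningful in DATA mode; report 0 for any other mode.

Answer: DATA 5 8 1

Derivation:
Byte 0 = '5': mode=SIZE remaining=0 emitted=0 chunks_done=0
Byte 1 = 0x0D: mode=SIZE_CR remaining=0 emitted=0 chunks_done=0
Byte 2 = 0x0A: mode=DATA remaining=5 emitted=0 chunks_done=0
Byte 3 = 'v': mode=DATA remaining=4 emitted=1 chunks_done=0
Byte 4 = '3': mode=DATA remaining=3 emitted=2 chunks_done=0
Byte 5 = '4': mode=DATA remaining=2 emitted=3 chunks_done=0
Byte 6 = 't': mode=DATA remaining=1 emitted=4 chunks_done=0
Byte 7 = '6': mode=DATA_DONE remaining=0 emitted=5 chunks_done=0
Byte 8 = 0x0D: mode=DATA_CR remaining=0 emitted=5 chunks_done=0
Byte 9 = 0x0A: mode=SIZE remaining=0 emitted=5 chunks_done=1
Byte 10 = '8': mode=SIZE remaining=0 emitted=5 chunks_done=1
Byte 11 = 0x0D: mode=SIZE_CR remaining=0 emitted=5 chunks_done=1
Byte 12 = 0x0A: mode=DATA remaining=8 emitted=5 chunks_done=1
Byte 13 = 'w': mode=DATA remaining=7 emitted=6 chunks_done=1
Byte 14 = 'e': mode=DATA remaining=6 emitted=7 chunks_done=1
Byte 15 = 'c': mode=DATA remaining=5 emitted=8 chunks_done=1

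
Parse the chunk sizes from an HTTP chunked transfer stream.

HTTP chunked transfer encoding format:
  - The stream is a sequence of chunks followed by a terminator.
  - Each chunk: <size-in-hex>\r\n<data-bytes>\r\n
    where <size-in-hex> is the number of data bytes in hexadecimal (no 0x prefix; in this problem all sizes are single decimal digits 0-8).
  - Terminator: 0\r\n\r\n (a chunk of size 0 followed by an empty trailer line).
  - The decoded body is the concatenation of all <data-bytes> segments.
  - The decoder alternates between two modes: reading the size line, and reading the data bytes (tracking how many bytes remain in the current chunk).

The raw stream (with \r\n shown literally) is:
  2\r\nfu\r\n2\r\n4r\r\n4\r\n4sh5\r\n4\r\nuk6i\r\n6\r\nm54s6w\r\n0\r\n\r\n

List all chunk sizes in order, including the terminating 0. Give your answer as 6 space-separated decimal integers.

Answer: 2 2 4 4 6 0

Derivation:
Chunk 1: stream[0..1]='2' size=0x2=2, data at stream[3..5]='fu' -> body[0..2], body so far='fu'
Chunk 2: stream[7..8]='2' size=0x2=2, data at stream[10..12]='4r' -> body[2..4], body so far='fu4r'
Chunk 3: stream[14..15]='4' size=0x4=4, data at stream[17..21]='4sh5' -> body[4..8], body so far='fu4r4sh5'
Chunk 4: stream[23..24]='4' size=0x4=4, data at stream[26..30]='uk6i' -> body[8..12], body so far='fu4r4sh5uk6i'
Chunk 5: stream[32..33]='6' size=0x6=6, data at stream[35..41]='m54s6w' -> body[12..18], body so far='fu4r4sh5uk6im54s6w'
Chunk 6: stream[43..44]='0' size=0 (terminator). Final body='fu4r4sh5uk6im54s6w' (18 bytes)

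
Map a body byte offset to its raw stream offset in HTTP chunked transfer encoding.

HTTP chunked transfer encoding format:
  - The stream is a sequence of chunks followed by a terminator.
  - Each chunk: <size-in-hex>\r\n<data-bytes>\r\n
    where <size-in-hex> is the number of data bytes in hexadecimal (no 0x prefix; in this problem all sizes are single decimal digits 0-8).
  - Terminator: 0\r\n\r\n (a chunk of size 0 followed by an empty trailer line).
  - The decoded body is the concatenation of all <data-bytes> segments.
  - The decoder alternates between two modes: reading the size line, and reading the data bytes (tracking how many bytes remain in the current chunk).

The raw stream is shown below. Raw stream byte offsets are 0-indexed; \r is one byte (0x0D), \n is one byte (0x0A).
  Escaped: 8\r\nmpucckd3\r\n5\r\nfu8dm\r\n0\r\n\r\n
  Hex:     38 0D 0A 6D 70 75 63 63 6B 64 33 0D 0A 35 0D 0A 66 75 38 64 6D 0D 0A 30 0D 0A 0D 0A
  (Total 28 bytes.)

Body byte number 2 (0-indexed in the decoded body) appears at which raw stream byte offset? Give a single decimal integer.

Chunk 1: stream[0..1]='8' size=0x8=8, data at stream[3..11]='mpucckd3' -> body[0..8], body so far='mpucckd3'
Chunk 2: stream[13..14]='5' size=0x5=5, data at stream[16..21]='fu8dm' -> body[8..13], body so far='mpucckd3fu8dm'
Chunk 3: stream[23..24]='0' size=0 (terminator). Final body='mpucckd3fu8dm' (13 bytes)
Body byte 2 at stream offset 5

Answer: 5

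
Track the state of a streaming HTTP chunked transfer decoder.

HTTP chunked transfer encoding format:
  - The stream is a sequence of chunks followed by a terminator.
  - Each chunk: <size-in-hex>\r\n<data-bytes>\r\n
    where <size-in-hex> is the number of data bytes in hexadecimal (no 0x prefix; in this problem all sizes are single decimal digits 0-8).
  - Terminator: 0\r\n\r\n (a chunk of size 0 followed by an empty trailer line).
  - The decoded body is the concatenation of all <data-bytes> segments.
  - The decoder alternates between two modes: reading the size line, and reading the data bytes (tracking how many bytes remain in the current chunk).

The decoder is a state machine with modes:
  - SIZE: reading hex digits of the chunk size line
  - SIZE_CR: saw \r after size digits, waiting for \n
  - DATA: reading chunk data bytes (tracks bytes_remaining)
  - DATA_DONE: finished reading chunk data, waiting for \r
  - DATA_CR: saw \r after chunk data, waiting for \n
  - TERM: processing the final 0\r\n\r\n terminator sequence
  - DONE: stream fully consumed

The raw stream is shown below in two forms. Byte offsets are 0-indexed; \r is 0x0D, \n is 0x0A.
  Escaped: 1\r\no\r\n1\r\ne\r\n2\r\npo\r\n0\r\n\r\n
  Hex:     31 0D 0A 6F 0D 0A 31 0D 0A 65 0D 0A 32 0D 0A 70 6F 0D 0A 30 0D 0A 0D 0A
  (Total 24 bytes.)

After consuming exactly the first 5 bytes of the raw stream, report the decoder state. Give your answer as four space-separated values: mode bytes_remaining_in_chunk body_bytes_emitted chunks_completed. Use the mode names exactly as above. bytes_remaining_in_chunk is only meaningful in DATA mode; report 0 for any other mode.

Answer: DATA_CR 0 1 0

Derivation:
Byte 0 = '1': mode=SIZE remaining=0 emitted=0 chunks_done=0
Byte 1 = 0x0D: mode=SIZE_CR remaining=0 emitted=0 chunks_done=0
Byte 2 = 0x0A: mode=DATA remaining=1 emitted=0 chunks_done=0
Byte 3 = 'o': mode=DATA_DONE remaining=0 emitted=1 chunks_done=0
Byte 4 = 0x0D: mode=DATA_CR remaining=0 emitted=1 chunks_done=0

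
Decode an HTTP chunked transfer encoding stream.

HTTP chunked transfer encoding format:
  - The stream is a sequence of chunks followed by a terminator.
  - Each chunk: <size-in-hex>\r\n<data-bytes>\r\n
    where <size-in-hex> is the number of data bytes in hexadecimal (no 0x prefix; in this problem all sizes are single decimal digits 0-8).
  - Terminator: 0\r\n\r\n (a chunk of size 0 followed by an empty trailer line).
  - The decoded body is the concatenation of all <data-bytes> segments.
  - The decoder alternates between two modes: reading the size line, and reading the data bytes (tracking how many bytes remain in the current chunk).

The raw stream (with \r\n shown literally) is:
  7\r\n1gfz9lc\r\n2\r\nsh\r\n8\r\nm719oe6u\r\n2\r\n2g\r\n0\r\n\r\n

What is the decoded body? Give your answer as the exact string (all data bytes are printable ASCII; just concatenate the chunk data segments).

Answer: 1gfz9lcshm719oe6u2g

Derivation:
Chunk 1: stream[0..1]='7' size=0x7=7, data at stream[3..10]='1gfz9lc' -> body[0..7], body so far='1gfz9lc'
Chunk 2: stream[12..13]='2' size=0x2=2, data at stream[15..17]='sh' -> body[7..9], body so far='1gfz9lcsh'
Chunk 3: stream[19..20]='8' size=0x8=8, data at stream[22..30]='m719oe6u' -> body[9..17], body so far='1gfz9lcshm719oe6u'
Chunk 4: stream[32..33]='2' size=0x2=2, data at stream[35..37]='2g' -> body[17..19], body so far='1gfz9lcshm719oe6u2g'
Chunk 5: stream[39..40]='0' size=0 (terminator). Final body='1gfz9lcshm719oe6u2g' (19 bytes)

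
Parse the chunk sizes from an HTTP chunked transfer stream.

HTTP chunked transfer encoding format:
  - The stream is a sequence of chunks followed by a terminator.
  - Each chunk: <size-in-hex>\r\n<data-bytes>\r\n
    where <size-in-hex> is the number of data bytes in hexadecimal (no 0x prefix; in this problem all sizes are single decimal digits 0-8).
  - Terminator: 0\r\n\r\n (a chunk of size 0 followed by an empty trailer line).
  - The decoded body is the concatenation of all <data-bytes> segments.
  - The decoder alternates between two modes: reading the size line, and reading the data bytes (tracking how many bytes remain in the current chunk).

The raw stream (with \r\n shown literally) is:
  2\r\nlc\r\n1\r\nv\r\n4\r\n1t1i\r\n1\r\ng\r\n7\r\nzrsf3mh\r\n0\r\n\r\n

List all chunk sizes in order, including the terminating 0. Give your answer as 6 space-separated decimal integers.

Answer: 2 1 4 1 7 0

Derivation:
Chunk 1: stream[0..1]='2' size=0x2=2, data at stream[3..5]='lc' -> body[0..2], body so far='lc'
Chunk 2: stream[7..8]='1' size=0x1=1, data at stream[10..11]='v' -> body[2..3], body so far='lcv'
Chunk 3: stream[13..14]='4' size=0x4=4, data at stream[16..20]='1t1i' -> body[3..7], body so far='lcv1t1i'
Chunk 4: stream[22..23]='1' size=0x1=1, data at stream[25..26]='g' -> body[7..8], body so far='lcv1t1ig'
Chunk 5: stream[28..29]='7' size=0x7=7, data at stream[31..38]='zrsf3mh' -> body[8..15], body so far='lcv1t1igzrsf3mh'
Chunk 6: stream[40..41]='0' size=0 (terminator). Final body='lcv1t1igzrsf3mh' (15 bytes)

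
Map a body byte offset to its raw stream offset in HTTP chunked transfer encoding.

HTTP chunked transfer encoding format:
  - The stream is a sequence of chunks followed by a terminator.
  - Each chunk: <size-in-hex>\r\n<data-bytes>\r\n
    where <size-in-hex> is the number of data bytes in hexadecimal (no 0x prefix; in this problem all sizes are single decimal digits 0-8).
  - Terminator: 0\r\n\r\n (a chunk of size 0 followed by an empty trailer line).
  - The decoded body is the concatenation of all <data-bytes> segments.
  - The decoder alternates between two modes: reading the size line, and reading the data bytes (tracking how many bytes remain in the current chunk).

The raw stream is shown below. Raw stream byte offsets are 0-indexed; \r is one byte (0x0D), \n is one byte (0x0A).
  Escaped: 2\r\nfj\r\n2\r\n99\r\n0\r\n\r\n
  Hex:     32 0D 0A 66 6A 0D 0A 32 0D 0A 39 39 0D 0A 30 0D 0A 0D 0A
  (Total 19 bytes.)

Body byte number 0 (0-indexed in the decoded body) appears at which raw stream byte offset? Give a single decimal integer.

Chunk 1: stream[0..1]='2' size=0x2=2, data at stream[3..5]='fj' -> body[0..2], body so far='fj'
Chunk 2: stream[7..8]='2' size=0x2=2, data at stream[10..12]='99' -> body[2..4], body so far='fj99'
Chunk 3: stream[14..15]='0' size=0 (terminator). Final body='fj99' (4 bytes)
Body byte 0 at stream offset 3

Answer: 3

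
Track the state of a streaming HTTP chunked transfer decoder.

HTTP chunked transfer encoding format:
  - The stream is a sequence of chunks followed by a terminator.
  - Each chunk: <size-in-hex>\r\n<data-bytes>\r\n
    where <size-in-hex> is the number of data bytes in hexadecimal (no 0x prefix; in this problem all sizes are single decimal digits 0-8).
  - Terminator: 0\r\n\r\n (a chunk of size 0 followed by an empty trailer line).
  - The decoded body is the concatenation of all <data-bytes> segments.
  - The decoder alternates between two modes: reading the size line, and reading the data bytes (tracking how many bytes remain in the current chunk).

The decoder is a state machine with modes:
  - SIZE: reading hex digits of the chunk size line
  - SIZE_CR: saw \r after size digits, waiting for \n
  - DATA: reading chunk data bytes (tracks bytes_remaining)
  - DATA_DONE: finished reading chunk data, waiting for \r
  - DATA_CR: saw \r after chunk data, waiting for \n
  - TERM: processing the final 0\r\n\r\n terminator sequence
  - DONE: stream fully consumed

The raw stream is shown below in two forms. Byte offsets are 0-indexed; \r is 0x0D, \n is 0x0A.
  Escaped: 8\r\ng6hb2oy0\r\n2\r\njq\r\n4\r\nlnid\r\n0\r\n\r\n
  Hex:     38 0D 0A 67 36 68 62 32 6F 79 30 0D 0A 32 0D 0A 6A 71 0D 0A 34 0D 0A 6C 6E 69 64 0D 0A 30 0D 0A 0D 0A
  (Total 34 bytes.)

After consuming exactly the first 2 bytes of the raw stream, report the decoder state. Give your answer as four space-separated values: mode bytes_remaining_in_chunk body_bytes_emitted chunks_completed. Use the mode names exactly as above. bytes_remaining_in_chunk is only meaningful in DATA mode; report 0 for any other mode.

Byte 0 = '8': mode=SIZE remaining=0 emitted=0 chunks_done=0
Byte 1 = 0x0D: mode=SIZE_CR remaining=0 emitted=0 chunks_done=0

Answer: SIZE_CR 0 0 0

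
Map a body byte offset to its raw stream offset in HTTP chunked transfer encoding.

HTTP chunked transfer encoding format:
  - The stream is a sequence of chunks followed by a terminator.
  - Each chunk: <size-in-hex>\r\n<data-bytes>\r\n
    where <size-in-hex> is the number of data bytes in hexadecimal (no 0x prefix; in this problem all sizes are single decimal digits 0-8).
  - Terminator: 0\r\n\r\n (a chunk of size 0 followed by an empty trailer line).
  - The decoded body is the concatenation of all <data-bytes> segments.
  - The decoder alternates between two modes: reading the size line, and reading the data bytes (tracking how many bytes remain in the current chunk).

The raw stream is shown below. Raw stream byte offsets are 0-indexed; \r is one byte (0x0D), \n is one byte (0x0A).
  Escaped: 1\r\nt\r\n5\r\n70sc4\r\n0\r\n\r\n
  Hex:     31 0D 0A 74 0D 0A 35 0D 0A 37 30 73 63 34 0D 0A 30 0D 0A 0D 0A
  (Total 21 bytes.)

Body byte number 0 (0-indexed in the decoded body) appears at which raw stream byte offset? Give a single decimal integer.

Chunk 1: stream[0..1]='1' size=0x1=1, data at stream[3..4]='t' -> body[0..1], body so far='t'
Chunk 2: stream[6..7]='5' size=0x5=5, data at stream[9..14]='70sc4' -> body[1..6], body so far='t70sc4'
Chunk 3: stream[16..17]='0' size=0 (terminator). Final body='t70sc4' (6 bytes)
Body byte 0 at stream offset 3

Answer: 3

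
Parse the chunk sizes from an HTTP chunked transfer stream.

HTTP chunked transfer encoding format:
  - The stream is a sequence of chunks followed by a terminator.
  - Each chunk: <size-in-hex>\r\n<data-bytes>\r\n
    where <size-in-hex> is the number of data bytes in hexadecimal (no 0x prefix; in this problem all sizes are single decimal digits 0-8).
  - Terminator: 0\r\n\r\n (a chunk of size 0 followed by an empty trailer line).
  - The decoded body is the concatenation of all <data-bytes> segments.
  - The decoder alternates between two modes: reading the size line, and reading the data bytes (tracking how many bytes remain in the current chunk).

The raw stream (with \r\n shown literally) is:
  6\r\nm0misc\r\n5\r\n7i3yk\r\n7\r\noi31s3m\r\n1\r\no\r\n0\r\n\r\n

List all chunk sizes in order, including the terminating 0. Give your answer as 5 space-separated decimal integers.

Chunk 1: stream[0..1]='6' size=0x6=6, data at stream[3..9]='m0misc' -> body[0..6], body so far='m0misc'
Chunk 2: stream[11..12]='5' size=0x5=5, data at stream[14..19]='7i3yk' -> body[6..11], body so far='m0misc7i3yk'
Chunk 3: stream[21..22]='7' size=0x7=7, data at stream[24..31]='oi31s3m' -> body[11..18], body so far='m0misc7i3ykoi31s3m'
Chunk 4: stream[33..34]='1' size=0x1=1, data at stream[36..37]='o' -> body[18..19], body so far='m0misc7i3ykoi31s3mo'
Chunk 5: stream[39..40]='0' size=0 (terminator). Final body='m0misc7i3ykoi31s3mo' (19 bytes)

Answer: 6 5 7 1 0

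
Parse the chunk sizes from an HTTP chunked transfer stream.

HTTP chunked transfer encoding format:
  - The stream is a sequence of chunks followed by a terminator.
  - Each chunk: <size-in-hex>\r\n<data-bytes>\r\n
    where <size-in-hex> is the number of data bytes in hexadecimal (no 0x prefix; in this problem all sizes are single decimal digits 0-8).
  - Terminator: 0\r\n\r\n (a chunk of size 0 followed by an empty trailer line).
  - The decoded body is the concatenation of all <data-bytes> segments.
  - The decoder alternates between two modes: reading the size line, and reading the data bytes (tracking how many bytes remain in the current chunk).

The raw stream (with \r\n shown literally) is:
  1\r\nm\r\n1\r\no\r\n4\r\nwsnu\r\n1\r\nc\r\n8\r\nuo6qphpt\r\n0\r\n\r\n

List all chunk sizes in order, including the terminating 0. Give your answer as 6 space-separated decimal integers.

Chunk 1: stream[0..1]='1' size=0x1=1, data at stream[3..4]='m' -> body[0..1], body so far='m'
Chunk 2: stream[6..7]='1' size=0x1=1, data at stream[9..10]='o' -> body[1..2], body so far='mo'
Chunk 3: stream[12..13]='4' size=0x4=4, data at stream[15..19]='wsnu' -> body[2..6], body so far='mowsnu'
Chunk 4: stream[21..22]='1' size=0x1=1, data at stream[24..25]='c' -> body[6..7], body so far='mowsnuc'
Chunk 5: stream[27..28]='8' size=0x8=8, data at stream[30..38]='uo6qphpt' -> body[7..15], body so far='mowsnucuo6qphpt'
Chunk 6: stream[40..41]='0' size=0 (terminator). Final body='mowsnucuo6qphpt' (15 bytes)

Answer: 1 1 4 1 8 0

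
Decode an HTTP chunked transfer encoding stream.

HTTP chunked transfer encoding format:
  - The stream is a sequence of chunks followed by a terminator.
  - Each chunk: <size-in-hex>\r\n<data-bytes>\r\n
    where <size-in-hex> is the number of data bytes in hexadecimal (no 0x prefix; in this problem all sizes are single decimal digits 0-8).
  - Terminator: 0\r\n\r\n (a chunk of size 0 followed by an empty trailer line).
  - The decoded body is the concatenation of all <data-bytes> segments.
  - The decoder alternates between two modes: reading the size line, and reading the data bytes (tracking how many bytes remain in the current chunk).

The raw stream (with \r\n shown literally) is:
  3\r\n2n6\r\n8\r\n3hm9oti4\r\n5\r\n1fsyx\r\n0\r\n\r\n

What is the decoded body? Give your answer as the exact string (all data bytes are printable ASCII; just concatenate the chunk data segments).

Answer: 2n63hm9oti41fsyx

Derivation:
Chunk 1: stream[0..1]='3' size=0x3=3, data at stream[3..6]='2n6' -> body[0..3], body so far='2n6'
Chunk 2: stream[8..9]='8' size=0x8=8, data at stream[11..19]='3hm9oti4' -> body[3..11], body so far='2n63hm9oti4'
Chunk 3: stream[21..22]='5' size=0x5=5, data at stream[24..29]='1fsyx' -> body[11..16], body so far='2n63hm9oti41fsyx'
Chunk 4: stream[31..32]='0' size=0 (terminator). Final body='2n63hm9oti41fsyx' (16 bytes)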